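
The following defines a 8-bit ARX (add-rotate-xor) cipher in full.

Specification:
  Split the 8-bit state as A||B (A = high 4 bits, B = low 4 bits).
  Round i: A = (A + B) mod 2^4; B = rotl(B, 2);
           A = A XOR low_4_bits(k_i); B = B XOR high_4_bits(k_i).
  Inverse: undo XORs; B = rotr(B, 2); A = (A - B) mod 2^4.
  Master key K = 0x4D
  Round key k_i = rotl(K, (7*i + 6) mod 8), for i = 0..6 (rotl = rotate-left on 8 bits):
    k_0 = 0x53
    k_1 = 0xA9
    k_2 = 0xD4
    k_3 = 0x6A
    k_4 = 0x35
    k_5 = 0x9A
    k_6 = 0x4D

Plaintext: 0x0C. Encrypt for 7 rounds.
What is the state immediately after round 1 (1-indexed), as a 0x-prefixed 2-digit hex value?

0xF6

s_0 = plaintext = 0x0C
s_1 = Round(s_0, k_0) = 0xF6
s_2 = Round(s_1, k_1) = 0xC3
s_3 = Round(s_2, k_2) = 0xB1
s_4 = Round(s_3, k_3) = 0x62
s_5 = Round(s_4, k_4) = 0xDB
s_6 = Round(s_5, k_5) = 0x27
s_7 = Round(s_6, k_6) = 0x49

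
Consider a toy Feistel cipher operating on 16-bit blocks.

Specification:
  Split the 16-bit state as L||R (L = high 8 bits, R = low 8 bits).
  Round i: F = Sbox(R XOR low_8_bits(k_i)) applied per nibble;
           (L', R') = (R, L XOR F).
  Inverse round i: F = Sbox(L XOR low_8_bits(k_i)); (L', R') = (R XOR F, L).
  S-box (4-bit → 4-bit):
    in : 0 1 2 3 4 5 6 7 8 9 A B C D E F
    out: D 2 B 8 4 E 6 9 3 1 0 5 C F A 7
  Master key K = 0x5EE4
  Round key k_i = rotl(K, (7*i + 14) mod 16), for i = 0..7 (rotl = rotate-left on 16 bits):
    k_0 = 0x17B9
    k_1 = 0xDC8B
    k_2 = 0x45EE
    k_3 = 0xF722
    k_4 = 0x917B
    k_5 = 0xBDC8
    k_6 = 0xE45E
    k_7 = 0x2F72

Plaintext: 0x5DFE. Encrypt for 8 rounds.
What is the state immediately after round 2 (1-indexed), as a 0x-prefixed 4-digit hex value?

0x14E9

s_0 = plaintext = 0x5DFE
s_1 = Round(s_0, k_0) = 0xFE14
s_2 = Round(s_1, k_1) = 0x14E9
s_3 = Round(s_2, k_2) = 0xE9CD
s_4 = Round(s_3, k_3) = 0xCD4E
s_5 = Round(s_4, k_4) = 0x4E43
s_6 = Round(s_5, k_5) = 0x437B
s_7 = Round(s_6, k_6) = 0x7BFD
s_8 = Round(s_7, k_7) = 0xFD4C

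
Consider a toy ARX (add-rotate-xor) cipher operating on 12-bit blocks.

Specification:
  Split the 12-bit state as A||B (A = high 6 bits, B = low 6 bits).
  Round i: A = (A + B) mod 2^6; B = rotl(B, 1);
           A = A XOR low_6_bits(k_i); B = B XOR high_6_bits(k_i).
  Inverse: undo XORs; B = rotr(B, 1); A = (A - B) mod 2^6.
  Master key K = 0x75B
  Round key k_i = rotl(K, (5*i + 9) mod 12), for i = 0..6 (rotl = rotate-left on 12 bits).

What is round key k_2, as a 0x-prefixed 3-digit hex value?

K = 0x75B
k_0 = rotl(K, (5*0+9) mod 12) = rotl(K, 9) = 0x6EB
k_1 = rotl(K, (5*1+9) mod 12) = rotl(K, 2) = 0xD6D
k_2 = rotl(K, (5*2+9) mod 12) = rotl(K, 7) = 0xDBA

0xDBA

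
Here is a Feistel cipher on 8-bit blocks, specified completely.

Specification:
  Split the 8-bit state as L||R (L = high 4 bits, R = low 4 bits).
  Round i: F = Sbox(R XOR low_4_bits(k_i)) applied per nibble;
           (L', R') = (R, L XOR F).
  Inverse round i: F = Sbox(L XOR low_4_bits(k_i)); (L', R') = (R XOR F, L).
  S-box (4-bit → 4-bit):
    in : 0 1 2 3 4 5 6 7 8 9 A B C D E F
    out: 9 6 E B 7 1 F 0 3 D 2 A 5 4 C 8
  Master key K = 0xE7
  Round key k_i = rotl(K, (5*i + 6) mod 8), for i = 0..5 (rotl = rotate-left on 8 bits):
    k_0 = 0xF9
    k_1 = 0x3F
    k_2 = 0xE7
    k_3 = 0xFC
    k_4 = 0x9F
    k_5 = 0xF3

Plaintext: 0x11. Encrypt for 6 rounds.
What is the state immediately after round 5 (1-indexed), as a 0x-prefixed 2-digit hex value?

s_0 = plaintext = 0x11
s_1 = Round(s_0, k_0) = 0x12
s_2 = Round(s_1, k_1) = 0x25
s_3 = Round(s_2, k_2) = 0x5C
s_4 = Round(s_3, k_3) = 0xCC
s_5 = Round(s_4, k_4) = 0xC7
s_6 = Round(s_5, k_5) = 0x7B

0xC7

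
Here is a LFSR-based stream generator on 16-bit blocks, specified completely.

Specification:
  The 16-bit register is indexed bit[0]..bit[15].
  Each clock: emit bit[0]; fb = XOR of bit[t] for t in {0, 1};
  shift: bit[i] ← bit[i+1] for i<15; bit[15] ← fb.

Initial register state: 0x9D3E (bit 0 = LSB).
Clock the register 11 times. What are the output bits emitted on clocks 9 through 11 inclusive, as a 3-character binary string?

101

reg_0 = 0x9D3E
clock 1: out=0, reg = 0xCE9F
clock 2: out=1, reg = 0x674F
clock 3: out=1, reg = 0x33A7
clock 4: out=1, reg = 0x19D3
clock 5: out=1, reg = 0x0CE9
clock 6: out=1, reg = 0x8674
clock 7: out=0, reg = 0x433A
clock 8: out=0, reg = 0xA19D
clock 9: out=1, reg = 0xD0CE
clock 10: out=0, reg = 0xE867
clock 11: out=1, reg = 0x7433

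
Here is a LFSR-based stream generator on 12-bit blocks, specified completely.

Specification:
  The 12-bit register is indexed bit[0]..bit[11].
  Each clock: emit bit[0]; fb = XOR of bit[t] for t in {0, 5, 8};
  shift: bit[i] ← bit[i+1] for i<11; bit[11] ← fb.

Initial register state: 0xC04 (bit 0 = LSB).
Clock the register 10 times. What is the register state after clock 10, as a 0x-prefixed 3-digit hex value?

reg_0 = 0xC04
clock 1: out=0, reg = 0x602
clock 2: out=0, reg = 0x301
clock 3: out=1, reg = 0x180
clock 4: out=0, reg = 0x8C0
clock 5: out=0, reg = 0x460
clock 6: out=0, reg = 0xA30
clock 7: out=0, reg = 0xD18
clock 8: out=0, reg = 0xE8C
clock 9: out=0, reg = 0x746
clock 10: out=0, reg = 0xBA3

0xBA3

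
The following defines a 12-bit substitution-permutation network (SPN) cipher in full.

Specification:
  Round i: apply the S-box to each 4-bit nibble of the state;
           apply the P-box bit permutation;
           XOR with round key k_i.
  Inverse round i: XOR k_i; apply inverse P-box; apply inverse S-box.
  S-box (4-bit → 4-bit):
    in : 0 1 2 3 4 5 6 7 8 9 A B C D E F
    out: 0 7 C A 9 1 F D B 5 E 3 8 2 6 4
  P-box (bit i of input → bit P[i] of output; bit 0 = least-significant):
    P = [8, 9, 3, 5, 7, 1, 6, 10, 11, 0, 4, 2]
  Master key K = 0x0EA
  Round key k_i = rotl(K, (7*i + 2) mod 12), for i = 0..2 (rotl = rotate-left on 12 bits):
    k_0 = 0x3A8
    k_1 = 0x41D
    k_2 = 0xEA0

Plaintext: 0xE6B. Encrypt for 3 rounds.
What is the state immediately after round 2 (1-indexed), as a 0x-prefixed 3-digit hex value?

s_0 = plaintext = 0xE6B
s_1 = Round(s_0, k_0) = 0x47B
s_2 = Round(s_1, k_1) = 0xBD9
s_3 = Round(s_2, k_2) = 0x7AB

0xBD9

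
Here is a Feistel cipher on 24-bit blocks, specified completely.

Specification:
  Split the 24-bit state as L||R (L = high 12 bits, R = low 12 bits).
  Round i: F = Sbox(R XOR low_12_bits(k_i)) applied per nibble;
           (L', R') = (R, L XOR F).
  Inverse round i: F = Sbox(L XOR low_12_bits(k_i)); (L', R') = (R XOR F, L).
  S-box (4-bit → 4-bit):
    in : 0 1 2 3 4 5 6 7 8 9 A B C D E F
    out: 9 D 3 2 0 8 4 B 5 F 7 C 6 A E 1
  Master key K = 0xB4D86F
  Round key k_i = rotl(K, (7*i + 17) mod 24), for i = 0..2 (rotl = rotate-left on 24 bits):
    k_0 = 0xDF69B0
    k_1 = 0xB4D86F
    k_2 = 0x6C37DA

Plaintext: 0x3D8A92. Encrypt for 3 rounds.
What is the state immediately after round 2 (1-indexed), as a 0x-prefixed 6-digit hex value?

0x1EB5C2

s_0 = plaintext = 0x3D8A92
s_1 = Round(s_0, k_0) = 0xA921EB
s_2 = Round(s_1, k_1) = 0x1EB5C2
s_3 = Round(s_2, k_2) = 0x5C223E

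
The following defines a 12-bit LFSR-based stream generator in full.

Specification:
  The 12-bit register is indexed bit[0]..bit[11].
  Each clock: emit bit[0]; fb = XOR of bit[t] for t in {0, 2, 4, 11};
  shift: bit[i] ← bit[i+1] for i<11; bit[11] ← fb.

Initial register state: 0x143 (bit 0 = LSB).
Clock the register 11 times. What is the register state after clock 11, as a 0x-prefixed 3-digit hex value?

reg_0 = 0x143
clock 1: out=1, reg = 0x8A1
clock 2: out=1, reg = 0x450
clock 3: out=0, reg = 0xA28
clock 4: out=0, reg = 0xD14
clock 5: out=0, reg = 0xE8A
clock 6: out=0, reg = 0xF45
clock 7: out=1, reg = 0xFA2
clock 8: out=0, reg = 0xFD1
clock 9: out=1, reg = 0xFE8
clock 10: out=0, reg = 0xFF4
clock 11: out=0, reg = 0xFFA

0xFFA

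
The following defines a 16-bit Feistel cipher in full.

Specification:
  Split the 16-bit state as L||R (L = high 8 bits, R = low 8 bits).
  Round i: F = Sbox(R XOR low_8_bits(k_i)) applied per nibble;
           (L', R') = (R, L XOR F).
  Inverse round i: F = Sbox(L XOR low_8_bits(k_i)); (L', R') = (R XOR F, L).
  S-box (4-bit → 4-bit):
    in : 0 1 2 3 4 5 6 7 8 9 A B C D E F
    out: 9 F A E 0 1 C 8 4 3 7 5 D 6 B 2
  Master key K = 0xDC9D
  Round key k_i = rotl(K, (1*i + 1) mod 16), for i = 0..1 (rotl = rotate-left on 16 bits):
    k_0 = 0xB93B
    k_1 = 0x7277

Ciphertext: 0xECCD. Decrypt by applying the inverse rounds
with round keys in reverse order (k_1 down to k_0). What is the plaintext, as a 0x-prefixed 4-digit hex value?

0x32F8

s_0 = ciphertext = 0xECCD
s_1 = InvRound(s_0, k_1) = 0xF8EC
s_2 = InvRound(s_1, k_0) = 0x32F8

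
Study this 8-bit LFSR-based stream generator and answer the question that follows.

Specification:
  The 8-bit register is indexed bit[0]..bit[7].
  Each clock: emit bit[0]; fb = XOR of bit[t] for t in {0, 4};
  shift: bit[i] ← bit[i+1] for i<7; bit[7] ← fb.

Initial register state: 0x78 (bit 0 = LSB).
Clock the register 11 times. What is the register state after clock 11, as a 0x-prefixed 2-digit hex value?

0xF1

reg_0 = 0x78
clock 1: out=0, reg = 0xBC
clock 2: out=0, reg = 0xDE
clock 3: out=0, reg = 0xEF
clock 4: out=1, reg = 0xF7
clock 5: out=1, reg = 0x7B
clock 6: out=1, reg = 0x3D
clock 7: out=1, reg = 0x1E
clock 8: out=0, reg = 0x8F
clock 9: out=1, reg = 0xC7
clock 10: out=1, reg = 0xE3
clock 11: out=1, reg = 0xF1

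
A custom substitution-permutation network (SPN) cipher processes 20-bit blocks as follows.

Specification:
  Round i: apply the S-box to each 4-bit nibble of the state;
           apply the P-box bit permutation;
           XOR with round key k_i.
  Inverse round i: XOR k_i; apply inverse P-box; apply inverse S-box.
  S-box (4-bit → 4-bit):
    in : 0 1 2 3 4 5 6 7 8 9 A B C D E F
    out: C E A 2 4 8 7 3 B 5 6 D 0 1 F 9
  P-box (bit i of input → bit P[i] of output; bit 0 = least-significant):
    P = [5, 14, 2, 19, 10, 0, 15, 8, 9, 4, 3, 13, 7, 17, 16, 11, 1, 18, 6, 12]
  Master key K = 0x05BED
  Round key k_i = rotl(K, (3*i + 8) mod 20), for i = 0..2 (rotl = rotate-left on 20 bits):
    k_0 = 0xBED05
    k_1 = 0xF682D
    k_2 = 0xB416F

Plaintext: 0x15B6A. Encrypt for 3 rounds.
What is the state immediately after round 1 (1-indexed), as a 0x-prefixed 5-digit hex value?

0xF1348

s_0 = plaintext = 0x15B6A
s_1 = Round(s_0, k_0) = 0xF1348
s_2 = Round(s_1, k_1) = 0x4B01F
s_3 = Round(s_2, k_2) = 0x2E886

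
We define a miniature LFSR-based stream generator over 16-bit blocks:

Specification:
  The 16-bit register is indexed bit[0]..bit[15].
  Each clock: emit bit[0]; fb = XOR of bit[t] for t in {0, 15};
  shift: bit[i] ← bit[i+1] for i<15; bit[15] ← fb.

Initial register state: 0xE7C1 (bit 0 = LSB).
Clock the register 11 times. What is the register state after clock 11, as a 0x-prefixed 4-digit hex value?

0xA81C

reg_0 = 0xE7C1
clock 1: out=1, reg = 0x73E0
clock 2: out=0, reg = 0x39F0
clock 3: out=0, reg = 0x1CF8
clock 4: out=0, reg = 0x0E7C
clock 5: out=0, reg = 0x073E
clock 6: out=0, reg = 0x039F
clock 7: out=1, reg = 0x81CF
clock 8: out=1, reg = 0x40E7
clock 9: out=1, reg = 0xA073
clock 10: out=1, reg = 0x5039
clock 11: out=1, reg = 0xA81C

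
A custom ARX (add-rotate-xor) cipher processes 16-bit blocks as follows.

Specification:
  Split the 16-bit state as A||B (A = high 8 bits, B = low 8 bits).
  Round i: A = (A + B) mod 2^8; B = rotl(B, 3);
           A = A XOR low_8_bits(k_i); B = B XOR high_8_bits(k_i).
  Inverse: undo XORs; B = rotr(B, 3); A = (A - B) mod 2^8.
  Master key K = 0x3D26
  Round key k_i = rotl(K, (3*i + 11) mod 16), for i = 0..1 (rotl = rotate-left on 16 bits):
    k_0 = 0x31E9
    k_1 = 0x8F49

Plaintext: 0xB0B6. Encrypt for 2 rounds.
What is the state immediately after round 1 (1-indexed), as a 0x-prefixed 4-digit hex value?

s_0 = plaintext = 0xB0B6
s_1 = Round(s_0, k_0) = 0x8F84
s_2 = Round(s_1, k_1) = 0x5AAB

0x8F84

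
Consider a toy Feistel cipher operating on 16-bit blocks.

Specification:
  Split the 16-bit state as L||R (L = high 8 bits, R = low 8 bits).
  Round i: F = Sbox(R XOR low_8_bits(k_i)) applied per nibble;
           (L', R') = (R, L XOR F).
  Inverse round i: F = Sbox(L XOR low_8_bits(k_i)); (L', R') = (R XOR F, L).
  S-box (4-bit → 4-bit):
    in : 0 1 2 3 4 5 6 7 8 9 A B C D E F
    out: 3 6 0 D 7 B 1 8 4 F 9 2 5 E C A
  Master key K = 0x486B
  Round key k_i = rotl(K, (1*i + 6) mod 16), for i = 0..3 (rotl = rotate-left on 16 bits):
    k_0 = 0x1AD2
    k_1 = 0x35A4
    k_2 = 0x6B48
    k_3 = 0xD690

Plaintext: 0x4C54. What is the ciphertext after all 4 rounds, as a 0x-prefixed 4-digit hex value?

0x4028

s_0 = plaintext = 0x4C54
s_1 = Round(s_0, k_0) = 0x540D
s_2 = Round(s_1, k_1) = 0x0DCB
s_3 = Round(s_2, k_2) = 0xCB40
s_4 = Round(s_3, k_3) = 0x4028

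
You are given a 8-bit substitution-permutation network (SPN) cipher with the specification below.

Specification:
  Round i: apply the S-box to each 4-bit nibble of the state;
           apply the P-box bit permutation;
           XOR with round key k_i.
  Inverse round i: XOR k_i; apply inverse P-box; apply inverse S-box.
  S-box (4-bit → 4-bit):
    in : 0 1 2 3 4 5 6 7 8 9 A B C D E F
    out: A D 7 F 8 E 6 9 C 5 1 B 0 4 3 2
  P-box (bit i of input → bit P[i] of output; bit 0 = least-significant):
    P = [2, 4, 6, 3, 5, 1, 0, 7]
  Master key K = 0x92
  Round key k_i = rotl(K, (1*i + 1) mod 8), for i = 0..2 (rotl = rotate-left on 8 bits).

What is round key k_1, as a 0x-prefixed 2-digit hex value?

K = 0x92
k_0 = rotl(K, (1*0+1) mod 8) = rotl(K, 1) = 0x25
k_1 = rotl(K, (1*1+1) mod 8) = rotl(K, 2) = 0x4A

0x4A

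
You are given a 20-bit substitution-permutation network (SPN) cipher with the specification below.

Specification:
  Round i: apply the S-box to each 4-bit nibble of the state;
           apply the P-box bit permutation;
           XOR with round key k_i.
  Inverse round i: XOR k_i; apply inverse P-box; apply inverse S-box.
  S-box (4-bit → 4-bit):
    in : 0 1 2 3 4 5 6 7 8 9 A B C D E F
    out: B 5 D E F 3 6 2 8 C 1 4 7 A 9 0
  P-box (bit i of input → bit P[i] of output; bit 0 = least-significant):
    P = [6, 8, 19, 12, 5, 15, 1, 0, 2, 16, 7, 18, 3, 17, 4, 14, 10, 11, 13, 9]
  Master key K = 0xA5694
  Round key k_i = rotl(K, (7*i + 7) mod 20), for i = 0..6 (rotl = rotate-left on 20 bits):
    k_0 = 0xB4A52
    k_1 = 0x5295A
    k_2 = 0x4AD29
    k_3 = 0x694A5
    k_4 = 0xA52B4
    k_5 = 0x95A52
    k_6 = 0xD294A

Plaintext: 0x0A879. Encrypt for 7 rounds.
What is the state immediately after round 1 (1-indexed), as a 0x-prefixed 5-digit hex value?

s_0 = plaintext = 0x0A879
s_1 = Round(s_0, k_0) = 0x7D45A
s_2 = Round(s_1, k_1) = 0x2E1BE
s_3 = Round(s_2, k_2) = 0x4DBE7
s_4 = Round(s_3, k_3) = 0x4FB04
s_5 = Round(s_4, k_4) = 0x2ED55
s_6 = Round(s_5, k_5) = 0xCBD3A
s_7 = Round(s_6, k_6) = 0x88519

0x7D45A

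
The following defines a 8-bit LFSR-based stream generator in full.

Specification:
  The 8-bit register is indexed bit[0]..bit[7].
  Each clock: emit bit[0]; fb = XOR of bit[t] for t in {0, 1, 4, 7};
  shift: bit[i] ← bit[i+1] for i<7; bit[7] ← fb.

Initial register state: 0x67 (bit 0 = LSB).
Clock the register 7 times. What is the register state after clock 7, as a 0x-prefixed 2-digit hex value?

reg_0 = 0x67
clock 1: out=1, reg = 0x33
clock 2: out=1, reg = 0x99
clock 3: out=1, reg = 0xCC
clock 4: out=0, reg = 0xE6
clock 5: out=0, reg = 0x73
clock 6: out=1, reg = 0xB9
clock 7: out=1, reg = 0xDC

0xDC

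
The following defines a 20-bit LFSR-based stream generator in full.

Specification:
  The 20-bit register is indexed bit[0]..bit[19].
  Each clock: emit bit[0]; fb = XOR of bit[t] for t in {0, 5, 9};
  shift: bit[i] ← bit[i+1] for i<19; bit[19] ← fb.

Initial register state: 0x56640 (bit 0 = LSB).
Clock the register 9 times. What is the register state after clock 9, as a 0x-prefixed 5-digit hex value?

0xE0AB3

reg_0 = 0x56640
clock 1: out=0, reg = 0xAB320
clock 2: out=0, reg = 0x55990
clock 3: out=0, reg = 0x2ACC8
clock 4: out=0, reg = 0x15664
clock 5: out=0, reg = 0x0AB32
clock 6: out=0, reg = 0x05599
clock 7: out=1, reg = 0x82ACC
clock 8: out=0, reg = 0xC1566
clock 9: out=0, reg = 0xE0AB3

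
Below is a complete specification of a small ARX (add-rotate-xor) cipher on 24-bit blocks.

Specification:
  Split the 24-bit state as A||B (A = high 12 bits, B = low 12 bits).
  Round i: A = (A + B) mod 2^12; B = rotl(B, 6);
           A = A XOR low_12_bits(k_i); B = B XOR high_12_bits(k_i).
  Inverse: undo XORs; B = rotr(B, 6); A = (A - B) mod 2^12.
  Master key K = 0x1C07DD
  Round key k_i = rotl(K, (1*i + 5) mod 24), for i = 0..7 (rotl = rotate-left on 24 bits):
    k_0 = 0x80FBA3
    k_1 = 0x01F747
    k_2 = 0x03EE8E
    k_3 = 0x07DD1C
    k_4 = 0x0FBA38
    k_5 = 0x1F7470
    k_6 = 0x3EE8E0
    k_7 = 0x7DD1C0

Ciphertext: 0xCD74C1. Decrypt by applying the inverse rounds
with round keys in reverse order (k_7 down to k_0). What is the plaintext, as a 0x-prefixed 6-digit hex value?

0xBA5BA5

s_0 = ciphertext = 0xCD74C1
s_1 = InvRound(s_0, k_7) = 0x60B70C
s_2 = InvRound(s_1, k_6) = 0x658893
s_3 = InvRound(s_2, k_5) = 0x903925
s_4 = InvRound(s_3, k_4) = 0xB947A7
s_5 = InvRound(s_4, k_3) = 0xFE969F
s_6 = InvRound(s_5, k_2) = 0x90D85A
s_7 = InvRound(s_6, k_1) = 0xCE9161
s_8 = InvRound(s_7, k_0) = 0xBA5BA5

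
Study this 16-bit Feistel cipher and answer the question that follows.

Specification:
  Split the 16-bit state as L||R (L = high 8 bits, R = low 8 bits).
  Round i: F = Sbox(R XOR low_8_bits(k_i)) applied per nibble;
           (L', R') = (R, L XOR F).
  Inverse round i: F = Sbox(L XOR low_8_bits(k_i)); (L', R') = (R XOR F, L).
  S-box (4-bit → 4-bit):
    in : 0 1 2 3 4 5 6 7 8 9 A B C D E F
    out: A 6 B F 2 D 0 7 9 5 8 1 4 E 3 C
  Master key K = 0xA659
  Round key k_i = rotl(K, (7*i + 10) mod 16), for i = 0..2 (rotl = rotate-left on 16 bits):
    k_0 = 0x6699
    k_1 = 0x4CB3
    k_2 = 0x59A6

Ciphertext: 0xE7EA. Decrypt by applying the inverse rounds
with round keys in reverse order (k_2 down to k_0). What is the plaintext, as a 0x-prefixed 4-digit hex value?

s_0 = ciphertext = 0xE7EA
s_1 = InvRound(s_0, k_2) = 0xCCE7
s_2 = InvRound(s_1, k_1) = 0x9BCC
s_3 = InvRound(s_2, k_0) = 0x679B

0x679B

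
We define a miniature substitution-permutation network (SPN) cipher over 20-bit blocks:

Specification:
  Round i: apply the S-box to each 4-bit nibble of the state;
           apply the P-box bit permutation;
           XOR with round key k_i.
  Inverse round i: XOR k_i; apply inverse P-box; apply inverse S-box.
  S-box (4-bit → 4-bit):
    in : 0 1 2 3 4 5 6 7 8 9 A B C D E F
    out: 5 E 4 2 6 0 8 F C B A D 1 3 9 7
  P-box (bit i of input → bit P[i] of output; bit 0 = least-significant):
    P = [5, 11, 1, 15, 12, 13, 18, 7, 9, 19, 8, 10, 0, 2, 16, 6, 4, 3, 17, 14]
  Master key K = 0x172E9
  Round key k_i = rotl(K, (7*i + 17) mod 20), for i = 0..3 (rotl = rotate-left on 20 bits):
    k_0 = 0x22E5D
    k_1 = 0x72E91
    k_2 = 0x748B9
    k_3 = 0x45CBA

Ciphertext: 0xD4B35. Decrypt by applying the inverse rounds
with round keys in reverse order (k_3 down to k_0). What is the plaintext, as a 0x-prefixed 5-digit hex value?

0x8C754

s_0 = ciphertext = 0xD4B35
s_1 = InvRound(s_0, k_3) = 0x3F7E2
s_2 = InvRound(s_1, k_2) = 0xDEBF1
s_3 = InvRound(s_2, k_1) = 0x8615E
s_4 = InvRound(s_3, k_0) = 0x8C754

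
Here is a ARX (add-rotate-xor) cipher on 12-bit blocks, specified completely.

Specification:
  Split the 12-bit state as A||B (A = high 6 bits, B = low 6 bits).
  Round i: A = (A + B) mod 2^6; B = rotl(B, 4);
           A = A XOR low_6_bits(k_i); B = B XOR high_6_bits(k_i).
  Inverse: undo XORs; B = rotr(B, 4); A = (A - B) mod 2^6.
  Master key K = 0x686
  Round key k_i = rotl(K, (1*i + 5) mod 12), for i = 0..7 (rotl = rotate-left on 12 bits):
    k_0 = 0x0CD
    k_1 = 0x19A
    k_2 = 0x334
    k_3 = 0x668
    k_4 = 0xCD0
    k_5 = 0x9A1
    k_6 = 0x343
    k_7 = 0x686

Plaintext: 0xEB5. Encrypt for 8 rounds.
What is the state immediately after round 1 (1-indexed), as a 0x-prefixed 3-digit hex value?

s_0 = plaintext = 0xEB5
s_1 = Round(s_0, k_0) = 0x89E
s_2 = Round(s_1, k_1) = 0x6A1
s_3 = Round(s_2, k_2) = 0x3D4
s_4 = Round(s_3, k_3) = 0x2DC
s_5 = Round(s_4, k_4) = 0xDF4
s_6 = Round(s_5, k_5) = 0x2AB
s_7 = Round(s_6, k_6) = 0xDB7
s_8 = Round(s_7, k_7) = 0xAE7

0x89E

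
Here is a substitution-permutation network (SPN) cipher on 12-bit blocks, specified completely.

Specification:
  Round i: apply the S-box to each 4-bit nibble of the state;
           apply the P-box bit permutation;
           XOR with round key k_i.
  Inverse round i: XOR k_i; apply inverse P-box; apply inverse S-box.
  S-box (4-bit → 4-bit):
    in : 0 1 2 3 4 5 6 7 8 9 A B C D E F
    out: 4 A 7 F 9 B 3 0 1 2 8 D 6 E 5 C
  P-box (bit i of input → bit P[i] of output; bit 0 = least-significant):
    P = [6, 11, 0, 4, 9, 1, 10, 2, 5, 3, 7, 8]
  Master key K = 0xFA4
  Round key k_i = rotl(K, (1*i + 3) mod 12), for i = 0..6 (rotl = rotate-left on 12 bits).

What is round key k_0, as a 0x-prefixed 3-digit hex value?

K = 0xFA4
k_0 = rotl(K, (1*0+3) mod 12) = rotl(K, 3) = 0xD27

0xD27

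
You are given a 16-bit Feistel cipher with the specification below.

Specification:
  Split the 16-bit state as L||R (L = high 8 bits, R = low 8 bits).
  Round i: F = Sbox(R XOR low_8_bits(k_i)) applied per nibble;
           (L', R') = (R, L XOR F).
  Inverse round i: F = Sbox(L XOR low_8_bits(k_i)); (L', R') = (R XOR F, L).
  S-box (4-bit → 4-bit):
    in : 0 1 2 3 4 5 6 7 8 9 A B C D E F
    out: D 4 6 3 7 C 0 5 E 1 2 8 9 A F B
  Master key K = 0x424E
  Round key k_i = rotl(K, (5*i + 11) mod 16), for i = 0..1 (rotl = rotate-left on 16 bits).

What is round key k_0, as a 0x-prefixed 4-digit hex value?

K = 0x424E
k_0 = rotl(K, (5*0+11) mod 16) = rotl(K, 11) = 0x7212

0x7212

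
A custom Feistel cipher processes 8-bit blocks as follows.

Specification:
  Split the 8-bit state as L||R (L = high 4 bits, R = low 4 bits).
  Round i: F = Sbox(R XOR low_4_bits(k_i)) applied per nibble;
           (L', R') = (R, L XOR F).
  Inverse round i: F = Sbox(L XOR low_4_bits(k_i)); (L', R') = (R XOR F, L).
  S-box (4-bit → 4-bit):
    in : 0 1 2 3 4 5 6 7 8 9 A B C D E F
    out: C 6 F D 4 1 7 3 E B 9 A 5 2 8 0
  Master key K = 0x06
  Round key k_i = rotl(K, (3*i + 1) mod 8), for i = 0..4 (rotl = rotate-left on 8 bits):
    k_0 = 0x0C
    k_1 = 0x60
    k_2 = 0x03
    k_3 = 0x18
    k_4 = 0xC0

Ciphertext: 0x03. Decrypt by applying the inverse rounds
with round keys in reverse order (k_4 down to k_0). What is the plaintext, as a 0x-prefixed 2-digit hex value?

0xCE

s_0 = ciphertext = 0x03
s_1 = InvRound(s_0, k_4) = 0xF0
s_2 = InvRound(s_1, k_3) = 0x3F
s_3 = InvRound(s_2, k_2) = 0x33
s_4 = InvRound(s_3, k_1) = 0xE3
s_5 = InvRound(s_4, k_0) = 0xCE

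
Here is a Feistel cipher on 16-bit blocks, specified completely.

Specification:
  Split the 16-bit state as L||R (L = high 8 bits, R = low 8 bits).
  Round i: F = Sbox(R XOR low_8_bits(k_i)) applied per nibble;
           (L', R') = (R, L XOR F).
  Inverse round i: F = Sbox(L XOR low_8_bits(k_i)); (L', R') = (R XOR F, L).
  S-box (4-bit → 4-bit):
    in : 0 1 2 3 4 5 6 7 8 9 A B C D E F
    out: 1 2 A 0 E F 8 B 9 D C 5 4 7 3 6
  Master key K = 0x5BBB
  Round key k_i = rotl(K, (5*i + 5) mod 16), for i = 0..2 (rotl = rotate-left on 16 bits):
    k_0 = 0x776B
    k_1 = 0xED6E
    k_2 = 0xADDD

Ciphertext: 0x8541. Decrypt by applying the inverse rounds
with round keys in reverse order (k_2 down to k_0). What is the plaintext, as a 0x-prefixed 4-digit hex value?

0x60FD

s_0 = ciphertext = 0x8541
s_1 = InvRound(s_0, k_2) = 0xB885
s_2 = InvRound(s_1, k_1) = 0xFDB8
s_3 = InvRound(s_2, k_0) = 0x60FD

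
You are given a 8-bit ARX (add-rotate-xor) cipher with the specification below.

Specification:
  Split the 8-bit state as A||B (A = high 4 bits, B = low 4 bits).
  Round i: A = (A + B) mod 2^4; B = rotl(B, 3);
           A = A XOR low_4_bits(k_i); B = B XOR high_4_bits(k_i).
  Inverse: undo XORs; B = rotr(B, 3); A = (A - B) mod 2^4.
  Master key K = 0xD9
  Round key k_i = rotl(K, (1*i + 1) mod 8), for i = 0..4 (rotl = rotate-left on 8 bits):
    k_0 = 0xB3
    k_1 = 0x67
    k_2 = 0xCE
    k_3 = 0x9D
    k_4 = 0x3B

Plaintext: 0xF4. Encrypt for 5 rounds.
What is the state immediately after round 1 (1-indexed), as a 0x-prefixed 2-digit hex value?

0x09

s_0 = plaintext = 0xF4
s_1 = Round(s_0, k_0) = 0x09
s_2 = Round(s_1, k_1) = 0xEA
s_3 = Round(s_2, k_2) = 0x69
s_4 = Round(s_3, k_3) = 0x25
s_5 = Round(s_4, k_4) = 0xC9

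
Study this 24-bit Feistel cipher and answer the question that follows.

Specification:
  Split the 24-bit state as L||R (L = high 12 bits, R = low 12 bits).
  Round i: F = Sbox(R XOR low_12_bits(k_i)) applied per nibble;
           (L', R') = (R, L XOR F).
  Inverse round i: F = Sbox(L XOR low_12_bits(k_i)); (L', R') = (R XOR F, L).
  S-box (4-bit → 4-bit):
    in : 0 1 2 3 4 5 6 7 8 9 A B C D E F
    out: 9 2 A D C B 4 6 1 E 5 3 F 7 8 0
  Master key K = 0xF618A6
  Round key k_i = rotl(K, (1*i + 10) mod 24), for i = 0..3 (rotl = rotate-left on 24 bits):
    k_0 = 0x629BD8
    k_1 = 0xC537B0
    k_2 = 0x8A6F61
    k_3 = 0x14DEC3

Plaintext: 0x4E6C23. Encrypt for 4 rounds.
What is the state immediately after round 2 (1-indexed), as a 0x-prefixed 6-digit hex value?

0x2E5798

s_0 = plaintext = 0x4E6C23
s_1 = Round(s_0, k_0) = 0xC232E5
s_2 = Round(s_1, k_1) = 0x2E5798
s_3 = Round(s_2, k_2) = 0x7983EB
s_4 = Round(s_3, k_3) = 0x3EB039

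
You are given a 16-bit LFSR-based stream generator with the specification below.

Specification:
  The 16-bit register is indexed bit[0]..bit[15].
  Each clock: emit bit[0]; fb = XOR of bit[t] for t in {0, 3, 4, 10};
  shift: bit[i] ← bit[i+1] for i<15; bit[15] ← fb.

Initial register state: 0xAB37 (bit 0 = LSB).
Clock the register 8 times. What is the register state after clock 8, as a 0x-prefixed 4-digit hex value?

0xC8AB

reg_0 = 0xAB37
clock 1: out=1, reg = 0x559B
clock 2: out=1, reg = 0x2ACD
clock 3: out=1, reg = 0x1566
clock 4: out=0, reg = 0x8AB3
clock 5: out=1, reg = 0x4559
clock 6: out=1, reg = 0x22AC
clock 7: out=0, reg = 0x9156
clock 8: out=0, reg = 0xC8AB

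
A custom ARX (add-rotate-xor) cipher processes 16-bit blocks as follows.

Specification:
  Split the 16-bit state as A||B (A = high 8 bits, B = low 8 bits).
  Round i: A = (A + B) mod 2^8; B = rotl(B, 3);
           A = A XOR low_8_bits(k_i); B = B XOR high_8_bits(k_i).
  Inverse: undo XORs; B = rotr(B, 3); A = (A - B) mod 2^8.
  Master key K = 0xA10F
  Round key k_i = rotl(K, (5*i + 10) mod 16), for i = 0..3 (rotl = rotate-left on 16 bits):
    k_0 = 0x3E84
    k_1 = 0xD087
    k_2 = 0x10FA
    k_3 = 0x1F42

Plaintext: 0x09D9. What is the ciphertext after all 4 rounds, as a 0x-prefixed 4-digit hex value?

0x3E4A

s_0 = plaintext = 0x09D9
s_1 = Round(s_0, k_0) = 0x66F0
s_2 = Round(s_1, k_1) = 0xD157
s_3 = Round(s_2, k_2) = 0xD2AA
s_4 = Round(s_3, k_3) = 0x3E4A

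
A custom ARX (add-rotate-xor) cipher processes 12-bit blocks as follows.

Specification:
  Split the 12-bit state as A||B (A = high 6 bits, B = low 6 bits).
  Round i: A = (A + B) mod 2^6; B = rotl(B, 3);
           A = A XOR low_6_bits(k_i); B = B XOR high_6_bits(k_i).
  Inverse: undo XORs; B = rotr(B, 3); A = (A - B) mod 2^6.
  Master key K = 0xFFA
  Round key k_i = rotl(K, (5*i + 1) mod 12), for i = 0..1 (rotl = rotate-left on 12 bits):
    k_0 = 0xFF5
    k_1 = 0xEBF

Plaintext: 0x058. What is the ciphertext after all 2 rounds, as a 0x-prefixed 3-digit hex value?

0x5DD

s_0 = plaintext = 0x058
s_1 = Round(s_0, k_0) = 0xB3C
s_2 = Round(s_1, k_1) = 0x5DD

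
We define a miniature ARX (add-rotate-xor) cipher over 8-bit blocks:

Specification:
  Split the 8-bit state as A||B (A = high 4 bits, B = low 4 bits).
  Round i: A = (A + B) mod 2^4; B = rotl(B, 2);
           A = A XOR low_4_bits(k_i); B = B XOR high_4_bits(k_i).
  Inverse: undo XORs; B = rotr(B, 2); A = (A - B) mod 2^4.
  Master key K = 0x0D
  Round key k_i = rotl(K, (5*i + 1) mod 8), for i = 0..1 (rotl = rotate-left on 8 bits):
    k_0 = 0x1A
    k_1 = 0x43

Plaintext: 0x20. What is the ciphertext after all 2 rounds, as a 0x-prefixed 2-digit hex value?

0xA0

s_0 = plaintext = 0x20
s_1 = Round(s_0, k_0) = 0x81
s_2 = Round(s_1, k_1) = 0xA0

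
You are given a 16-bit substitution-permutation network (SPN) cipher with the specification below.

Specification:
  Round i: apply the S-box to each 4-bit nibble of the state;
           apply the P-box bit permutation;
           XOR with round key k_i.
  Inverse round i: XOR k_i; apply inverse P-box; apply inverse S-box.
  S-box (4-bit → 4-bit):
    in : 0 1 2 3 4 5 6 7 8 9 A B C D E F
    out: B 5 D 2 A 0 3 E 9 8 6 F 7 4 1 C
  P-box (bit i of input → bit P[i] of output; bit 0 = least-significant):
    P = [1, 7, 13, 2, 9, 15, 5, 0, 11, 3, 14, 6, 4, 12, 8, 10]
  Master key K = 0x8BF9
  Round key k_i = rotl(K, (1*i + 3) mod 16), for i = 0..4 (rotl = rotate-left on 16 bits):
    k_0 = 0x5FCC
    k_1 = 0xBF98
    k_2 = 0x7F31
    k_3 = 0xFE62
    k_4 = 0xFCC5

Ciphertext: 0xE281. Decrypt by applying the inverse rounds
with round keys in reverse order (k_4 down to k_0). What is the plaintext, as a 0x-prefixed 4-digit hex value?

s_0 = ciphertext = 0xE281
s_1 = InvRound(s_0, k_4) = 0x48E9
s_2 = InvRound(s_1, k_3) = 0x430C
s_3 = InvRound(s_2, k_2) = 0x06FF
s_4 = InvRound(s_3, k_1) = 0xA872
s_5 = InvRound(s_4, k_0) = 0xBACB

0xBACB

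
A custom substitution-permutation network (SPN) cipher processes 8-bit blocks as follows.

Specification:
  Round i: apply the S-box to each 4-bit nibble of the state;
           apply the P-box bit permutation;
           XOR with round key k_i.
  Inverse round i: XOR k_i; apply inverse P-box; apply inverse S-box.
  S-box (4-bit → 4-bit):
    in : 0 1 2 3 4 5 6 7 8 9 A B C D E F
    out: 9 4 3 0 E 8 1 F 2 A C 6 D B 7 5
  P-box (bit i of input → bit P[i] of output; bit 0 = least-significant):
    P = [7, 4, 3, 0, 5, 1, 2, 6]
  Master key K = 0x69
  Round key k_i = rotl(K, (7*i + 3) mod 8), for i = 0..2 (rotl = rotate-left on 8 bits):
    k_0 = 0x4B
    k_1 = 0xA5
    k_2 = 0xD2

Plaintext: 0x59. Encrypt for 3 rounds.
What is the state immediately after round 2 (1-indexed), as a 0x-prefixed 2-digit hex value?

0xA8

s_0 = plaintext = 0x59
s_1 = Round(s_0, k_0) = 0x1A
s_2 = Round(s_1, k_1) = 0xA8
s_3 = Round(s_2, k_2) = 0x86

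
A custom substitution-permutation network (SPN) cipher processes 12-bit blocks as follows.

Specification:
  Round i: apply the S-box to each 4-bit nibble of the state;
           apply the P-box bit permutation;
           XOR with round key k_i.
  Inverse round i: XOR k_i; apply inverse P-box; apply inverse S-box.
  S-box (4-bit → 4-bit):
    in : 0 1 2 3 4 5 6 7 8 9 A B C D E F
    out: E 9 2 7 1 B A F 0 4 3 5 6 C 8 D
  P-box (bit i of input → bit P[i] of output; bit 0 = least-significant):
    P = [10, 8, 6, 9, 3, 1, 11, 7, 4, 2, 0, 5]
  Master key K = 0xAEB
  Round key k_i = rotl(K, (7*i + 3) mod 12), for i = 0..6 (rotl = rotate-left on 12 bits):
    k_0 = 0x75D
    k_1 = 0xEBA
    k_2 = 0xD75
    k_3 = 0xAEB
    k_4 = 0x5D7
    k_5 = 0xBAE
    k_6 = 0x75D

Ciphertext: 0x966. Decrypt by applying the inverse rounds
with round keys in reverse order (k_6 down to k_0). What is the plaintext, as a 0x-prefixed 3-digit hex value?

0xF56

s_0 = ciphertext = 0x966
s_1 = InvRound(s_0, k_6) = 0xF31
s_2 = InvRound(s_1, k_5) = 0x354
s_3 = InvRound(s_2, k_4) = 0x961
s_4 = InvRound(s_3, k_3) = 0x856
s_5 = InvRound(s_4, k_2) = 0xD2A
s_6 = InvRound(s_5, k_1) = 0x4E6
s_7 = InvRound(s_6, k_0) = 0xF56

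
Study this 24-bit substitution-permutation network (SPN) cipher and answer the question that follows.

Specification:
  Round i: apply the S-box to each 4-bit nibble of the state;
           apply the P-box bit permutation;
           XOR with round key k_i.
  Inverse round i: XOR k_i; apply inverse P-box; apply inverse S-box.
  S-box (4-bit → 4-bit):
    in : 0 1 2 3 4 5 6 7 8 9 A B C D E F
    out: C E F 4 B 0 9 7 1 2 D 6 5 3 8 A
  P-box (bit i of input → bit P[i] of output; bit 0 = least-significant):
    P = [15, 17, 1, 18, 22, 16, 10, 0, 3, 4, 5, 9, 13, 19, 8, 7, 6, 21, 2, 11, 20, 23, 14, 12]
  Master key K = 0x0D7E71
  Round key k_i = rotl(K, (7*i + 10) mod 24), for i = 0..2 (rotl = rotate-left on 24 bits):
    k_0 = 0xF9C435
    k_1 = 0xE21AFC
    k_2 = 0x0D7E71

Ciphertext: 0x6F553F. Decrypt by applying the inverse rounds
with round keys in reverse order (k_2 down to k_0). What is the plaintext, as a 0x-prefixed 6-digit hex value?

s_0 = ciphertext = 0x6F553F
s_1 = InvRound(s_0, k_2) = 0x52C68B
s_2 = InvRound(s_1, k_1) = 0x225B0C
s_3 = InvRound(s_2, k_0) = 0x4EB22D

0x4EB22D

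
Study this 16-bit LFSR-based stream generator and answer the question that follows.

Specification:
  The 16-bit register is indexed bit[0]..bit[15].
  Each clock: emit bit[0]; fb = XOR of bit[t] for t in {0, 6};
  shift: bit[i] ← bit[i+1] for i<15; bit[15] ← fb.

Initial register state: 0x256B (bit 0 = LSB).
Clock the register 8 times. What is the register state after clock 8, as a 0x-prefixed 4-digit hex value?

reg_0 = 0x256B
clock 1: out=1, reg = 0x12B5
clock 2: out=1, reg = 0x895A
clock 3: out=0, reg = 0xC4AD
clock 4: out=1, reg = 0xE256
clock 5: out=0, reg = 0xF12B
clock 6: out=1, reg = 0xF895
clock 7: out=1, reg = 0xFC4A
clock 8: out=0, reg = 0xFE25

0xFE25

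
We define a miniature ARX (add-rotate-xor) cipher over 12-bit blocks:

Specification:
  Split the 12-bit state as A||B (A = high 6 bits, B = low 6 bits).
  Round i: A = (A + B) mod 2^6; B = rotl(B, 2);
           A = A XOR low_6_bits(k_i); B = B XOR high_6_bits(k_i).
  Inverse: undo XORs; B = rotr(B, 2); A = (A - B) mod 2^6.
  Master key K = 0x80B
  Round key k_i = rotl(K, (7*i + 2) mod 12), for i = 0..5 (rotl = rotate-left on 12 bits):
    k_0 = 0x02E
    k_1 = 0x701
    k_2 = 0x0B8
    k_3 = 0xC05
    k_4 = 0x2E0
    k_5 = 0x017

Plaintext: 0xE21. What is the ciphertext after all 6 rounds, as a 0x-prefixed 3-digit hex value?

0x0F2

s_0 = plaintext = 0xE21
s_1 = Round(s_0, k_0) = 0xDC6
s_2 = Round(s_1, k_1) = 0xF04
s_3 = Round(s_2, k_2) = 0xE12
s_4 = Round(s_3, k_3) = 0x3F9
s_5 = Round(s_4, k_4) = 0xA2C
s_6 = Round(s_5, k_5) = 0x0F2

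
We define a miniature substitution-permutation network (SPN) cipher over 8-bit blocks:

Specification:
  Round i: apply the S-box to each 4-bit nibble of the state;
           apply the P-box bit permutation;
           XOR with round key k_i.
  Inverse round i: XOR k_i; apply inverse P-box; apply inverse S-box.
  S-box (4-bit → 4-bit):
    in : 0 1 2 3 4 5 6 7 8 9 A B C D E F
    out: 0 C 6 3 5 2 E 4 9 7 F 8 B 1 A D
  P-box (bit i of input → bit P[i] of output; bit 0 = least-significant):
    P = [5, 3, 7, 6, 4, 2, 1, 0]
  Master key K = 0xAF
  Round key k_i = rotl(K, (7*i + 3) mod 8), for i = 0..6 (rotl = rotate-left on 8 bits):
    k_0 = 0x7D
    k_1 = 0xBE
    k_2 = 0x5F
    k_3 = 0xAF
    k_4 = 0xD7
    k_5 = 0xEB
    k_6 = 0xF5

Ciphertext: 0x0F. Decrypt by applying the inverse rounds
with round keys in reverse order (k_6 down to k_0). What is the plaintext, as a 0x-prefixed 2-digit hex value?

s_0 = ciphertext = 0x0F
s_1 = InvRound(s_0, k_6) = 0x4A
s_2 = InvRound(s_1, k_5) = 0xB4
s_3 = InvRound(s_2, k_4) = 0x18
s_4 = InvRound(s_3, k_3) = 0xA4
s_5 = InvRound(s_4, k_2) = 0xFA
s_6 = InvRound(s_5, k_1) = 0x5B
s_7 = InvRound(s_6, k_0) = 0x2D

0x2D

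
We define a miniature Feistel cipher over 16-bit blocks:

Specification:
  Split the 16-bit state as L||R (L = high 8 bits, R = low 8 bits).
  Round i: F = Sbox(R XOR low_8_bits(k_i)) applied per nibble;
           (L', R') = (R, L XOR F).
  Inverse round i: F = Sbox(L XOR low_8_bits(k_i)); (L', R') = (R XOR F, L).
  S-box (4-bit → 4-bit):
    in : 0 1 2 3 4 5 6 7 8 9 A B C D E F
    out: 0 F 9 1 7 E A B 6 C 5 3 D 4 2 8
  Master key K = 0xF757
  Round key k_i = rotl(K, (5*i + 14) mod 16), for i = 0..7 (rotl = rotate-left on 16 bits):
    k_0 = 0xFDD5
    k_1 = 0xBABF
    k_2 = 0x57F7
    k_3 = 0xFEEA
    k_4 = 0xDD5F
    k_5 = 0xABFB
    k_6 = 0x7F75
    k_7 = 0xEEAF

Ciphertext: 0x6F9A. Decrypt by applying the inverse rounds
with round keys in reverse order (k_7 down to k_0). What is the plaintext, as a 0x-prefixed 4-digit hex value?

0x1CBC

s_0 = ciphertext = 0x6F9A
s_1 = InvRound(s_0, k_7) = 0x4A6F
s_2 = InvRound(s_1, k_6) = 0x774A
s_3 = InvRound(s_2, k_5) = 0x2777
s_4 = InvRound(s_3, k_4) = 0xC127
s_5 = InvRound(s_4, k_3) = 0xB4C1
s_6 = InvRound(s_5, k_2) = 0xB0B4
s_7 = InvRound(s_6, k_1) = 0xBCB0
s_8 = InvRound(s_7, k_0) = 0x1CBC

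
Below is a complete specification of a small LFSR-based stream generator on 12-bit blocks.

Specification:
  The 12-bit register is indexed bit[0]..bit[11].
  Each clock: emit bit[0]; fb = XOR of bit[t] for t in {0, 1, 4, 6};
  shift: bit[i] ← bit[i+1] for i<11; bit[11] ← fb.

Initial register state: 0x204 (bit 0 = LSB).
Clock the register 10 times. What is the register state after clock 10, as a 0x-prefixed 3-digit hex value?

reg_0 = 0x204
clock 1: out=0, reg = 0x102
clock 2: out=0, reg = 0x881
clock 3: out=1, reg = 0xC40
clock 4: out=0, reg = 0xE20
clock 5: out=0, reg = 0x710
clock 6: out=0, reg = 0xB88
clock 7: out=0, reg = 0x5C4
clock 8: out=0, reg = 0xAE2
clock 9: out=0, reg = 0x571
clock 10: out=1, reg = 0xAB8

0xAB8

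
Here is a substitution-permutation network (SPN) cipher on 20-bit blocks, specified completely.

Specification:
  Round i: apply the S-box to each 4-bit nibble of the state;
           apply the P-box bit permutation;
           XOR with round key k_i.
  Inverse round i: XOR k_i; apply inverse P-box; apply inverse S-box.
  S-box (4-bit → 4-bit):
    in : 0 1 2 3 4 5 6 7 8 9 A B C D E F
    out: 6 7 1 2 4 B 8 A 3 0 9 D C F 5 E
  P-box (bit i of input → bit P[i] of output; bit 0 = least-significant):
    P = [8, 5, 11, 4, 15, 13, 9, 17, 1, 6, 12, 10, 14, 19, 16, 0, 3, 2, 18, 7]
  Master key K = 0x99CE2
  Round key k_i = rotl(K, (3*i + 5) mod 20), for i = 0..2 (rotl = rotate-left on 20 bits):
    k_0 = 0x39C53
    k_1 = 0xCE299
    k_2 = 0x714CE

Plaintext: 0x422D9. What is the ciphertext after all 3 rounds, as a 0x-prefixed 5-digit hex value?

0xF605D

s_0 = plaintext = 0x422D9
s_1 = Round(s_0, k_0) = 0x57E51
s_2 = Round(s_1, k_1) = 0x65B36
s_3 = Round(s_2, k_2) = 0xF605D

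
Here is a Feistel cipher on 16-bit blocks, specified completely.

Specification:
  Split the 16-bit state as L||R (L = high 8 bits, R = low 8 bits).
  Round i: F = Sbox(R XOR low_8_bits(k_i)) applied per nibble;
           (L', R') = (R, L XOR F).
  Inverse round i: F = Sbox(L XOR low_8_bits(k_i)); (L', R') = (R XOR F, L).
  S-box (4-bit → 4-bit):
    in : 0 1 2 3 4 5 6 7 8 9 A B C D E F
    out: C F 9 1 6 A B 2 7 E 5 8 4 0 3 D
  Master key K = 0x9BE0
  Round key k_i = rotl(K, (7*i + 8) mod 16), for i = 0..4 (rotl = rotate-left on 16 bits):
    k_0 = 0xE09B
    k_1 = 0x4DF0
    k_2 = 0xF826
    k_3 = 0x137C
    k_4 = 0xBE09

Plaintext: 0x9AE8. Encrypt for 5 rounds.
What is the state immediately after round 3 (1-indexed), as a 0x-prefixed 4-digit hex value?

0x80E0

s_0 = plaintext = 0x9AE8
s_1 = Round(s_0, k_0) = 0xE8BB
s_2 = Round(s_1, k_1) = 0xBB80
s_3 = Round(s_2, k_2) = 0x80E0
s_4 = Round(s_3, k_3) = 0xE064
s_5 = Round(s_4, k_4) = 0x6450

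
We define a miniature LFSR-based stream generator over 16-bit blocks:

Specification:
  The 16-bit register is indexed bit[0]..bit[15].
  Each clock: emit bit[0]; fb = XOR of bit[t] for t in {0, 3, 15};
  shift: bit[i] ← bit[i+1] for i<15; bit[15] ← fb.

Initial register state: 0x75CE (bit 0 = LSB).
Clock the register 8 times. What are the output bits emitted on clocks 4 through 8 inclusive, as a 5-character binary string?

10011

reg_0 = 0x75CE
clock 1: out=0, reg = 0xBAE7
clock 2: out=1, reg = 0x5D73
clock 3: out=1, reg = 0xAEB9
clock 4: out=1, reg = 0xD75C
clock 5: out=0, reg = 0x6BAE
clock 6: out=0, reg = 0xB5D7
clock 7: out=1, reg = 0x5AEB
clock 8: out=1, reg = 0x2D75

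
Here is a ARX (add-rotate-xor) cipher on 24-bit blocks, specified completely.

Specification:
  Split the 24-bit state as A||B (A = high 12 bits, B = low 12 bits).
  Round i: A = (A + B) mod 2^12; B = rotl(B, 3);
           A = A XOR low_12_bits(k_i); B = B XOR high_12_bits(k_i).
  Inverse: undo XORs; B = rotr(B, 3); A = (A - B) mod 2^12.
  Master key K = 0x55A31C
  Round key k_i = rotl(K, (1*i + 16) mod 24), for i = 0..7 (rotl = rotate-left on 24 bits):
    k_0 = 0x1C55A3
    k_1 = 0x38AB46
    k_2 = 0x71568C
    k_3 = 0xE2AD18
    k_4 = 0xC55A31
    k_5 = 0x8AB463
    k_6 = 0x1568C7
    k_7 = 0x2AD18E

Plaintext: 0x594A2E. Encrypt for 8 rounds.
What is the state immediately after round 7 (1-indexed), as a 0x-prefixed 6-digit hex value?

0x80B3F8

s_0 = plaintext = 0x594A2E
s_1 = Round(s_0, k_0) = 0xA610B0
s_2 = Round(s_1, k_1) = 0x05760A
s_3 = Round(s_2, k_2) = 0x0ED746
s_4 = Round(s_3, k_3) = 0x52B419
s_5 = Round(s_4, k_4) = 0x375C9F
s_6 = Round(s_5, k_5) = 0x477C55
s_7 = Round(s_6, k_6) = 0x80B3F8
s_8 = Round(s_7, k_7) = 0xD8DD6C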